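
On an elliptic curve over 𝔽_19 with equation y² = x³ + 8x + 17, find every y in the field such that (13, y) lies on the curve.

x³ + 8x + 17 = 2318 ≡ 0 (mod 19).
Only y = 0 satisfies y² ≡ 0.

0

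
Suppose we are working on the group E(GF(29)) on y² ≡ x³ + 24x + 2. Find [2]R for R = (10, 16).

(15, 24)

tangent at (10, 16): λ = (3·10² + 24)/(2·16) ≡ 5/3. 3⁻¹ ≡ 10 (mod 29) since 3·10 = 30 ≡ 1, so λ ≡ 5·10 ≡ 21.
  x = λ² - 10 - 10 = 441 - 20 ≡ 15; y = λ·(10 - 15) - 16 ≡ 24. → (15, 24)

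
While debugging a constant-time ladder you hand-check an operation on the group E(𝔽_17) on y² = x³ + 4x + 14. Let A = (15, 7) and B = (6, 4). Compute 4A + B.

First 4A:
Double-and-add on 4 = (100)₂. Start with A = (15, 7) for the leading 1-bit.
double: tangent at (15, 7): λ = (3·15² + 4)/(2·7) ≡ 16/14. 14⁻¹ ≡ 11 (mod 17), so λ ≡ 16·11 ≡ 6.
  x = λ² - 15 - 15 = 36 - 30 ≡ 6; y = λ·(15 - 6) - 7 ≡ 13. → (6, 13)
double: tangent at (6, 13): λ = (3·6² + 4)/(2·13) ≡ 10/9. 9⁻¹ ≡ 2 (mod 17), so λ ≡ 10·2 ≡ 3.
  x = λ² - 6 - 6 = 9 - 12 ≡ 14; y = λ·(6 - 14) - 13 ≡ 14. → (14, 14)
4A = (14, 14).
Finally 4A + B:
(14, 14) + (6, 4). λ = (4 - 14)/(6 - 14) ≡ 7/9 mod 17. 9⁻¹ ≡ 2 (mod 17) since 9·2 = 18 ≡ 1, so λ ≡ 14.
  x = λ² - 14 - 6 = 196 - 20 ≡ 6; y = λ·(14 - 6) - 14 ≡ 13. → (6, 13)

(6, 13)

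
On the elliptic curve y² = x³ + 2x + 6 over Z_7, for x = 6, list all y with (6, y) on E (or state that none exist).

none

x³ + 2x + 6 = 234 ≡ 3 (mod 7).
3 is a non-residue mod 7; no y exists.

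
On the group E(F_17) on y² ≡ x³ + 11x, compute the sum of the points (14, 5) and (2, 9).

(14, 5) + (2, 9). λ = (9 - 5)/(2 - 14) ≡ 4/5 mod 17. 5⁻¹ ≡ 7 (mod 17) since 5·7 = 35 ≡ 1, so λ ≡ 11.
  x = λ² - 14 - 2 = 121 - 16 ≡ 3; y = λ·(14 - 3) - 5 ≡ 14. → (3, 14)

(3, 14)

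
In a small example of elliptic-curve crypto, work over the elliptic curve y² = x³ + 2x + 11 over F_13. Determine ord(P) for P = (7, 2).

5

2P: tangent at (7, 2): λ = (3·7² + 2)/(2·2) ≡ 6/4. 4⁻¹ ≡ 10 (mod 13), so λ ≡ 6·10 ≡ 8.
  x = λ² - 7 - 7 = 64 - 14 ≡ 11; y = λ·(7 - 11) - 2 ≡ 5. → (11, 5)
3P: (11, 5) + (7, 2). λ = (2 - 5)/(7 - 11) ≡ 10/9 mod 13. 9⁻¹ ≡ 3 (mod 13), so λ ≡ 4.
  x = λ² - 11 - 7 = 16 - 18 ≡ 11; y = λ·(11 - 11) - 5 ≡ 8. → (11, 8)
4P: (11, 8) + (7, 2). λ = (2 - 8)/(7 - 11) ≡ 7/9 mod 13. 9⁻¹ ≡ 3 (mod 13), so λ ≡ 8.
  x = λ² - 11 - 7 = 64 - 18 ≡ 7; y = λ·(11 - 7) - 8 ≡ 11. → (7, 11)
5P: (7, 11) + (7, 2): same x and y₁ ≡ -y₂, so the sum is O.
5P = O, so the order is 5.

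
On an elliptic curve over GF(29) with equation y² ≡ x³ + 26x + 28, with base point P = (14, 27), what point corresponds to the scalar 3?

(16, 25)

Repeated addition: build up to 3P.
2P: tangent at (14, 27): λ = (3·14² + 26)/(2·27) ≡ 5/25. 25⁻¹ ≡ 7 (mod 29), so λ ≡ 5·7 ≡ 6.
  x = λ² - 14 - 14 = 36 - 28 ≡ 8; y = λ·(14 - 8) - 27 ≡ 9. → (8, 9)
3P: (8, 9) + (14, 27). λ = (27 - 9)/(14 - 8) ≡ 18/6 mod 29. 6⁻¹ ≡ 5 (mod 29), so λ ≡ 3.
  x = λ² - 8 - 14 = 9 - 22 ≡ 16; y = λ·(8 - 16) - 9 ≡ 25. → (16, 25)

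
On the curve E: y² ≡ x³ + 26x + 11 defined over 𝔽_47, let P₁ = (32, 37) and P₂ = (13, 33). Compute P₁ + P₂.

(26, 36)

(32, 37) + (13, 33). λ = (33 - 37)/(13 - 32) ≡ 43/28 mod 47. 28⁻¹ ≡ 42 (mod 47), so λ ≡ 20.
  x = λ² - 32 - 13 = 400 - 45 ≡ 26; y = λ·(32 - 26) - 37 ≡ 36. → (26, 36)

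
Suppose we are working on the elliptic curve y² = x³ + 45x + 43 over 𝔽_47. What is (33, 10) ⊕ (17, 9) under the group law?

(6, 24)

(33, 10) + (17, 9). λ = (9 - 10)/(17 - 33) ≡ 46/31 mod 47. 31⁻¹ ≡ 44 (mod 47), so λ ≡ 3.
  x = λ² - 33 - 17 = 9 - 50 ≡ 6; y = λ·(33 - 6) - 10 ≡ 24. → (6, 24)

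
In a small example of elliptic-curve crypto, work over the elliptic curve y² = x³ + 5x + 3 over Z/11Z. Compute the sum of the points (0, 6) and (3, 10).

(0, 6) + (3, 10). λ = (10 - 6)/(3 - 0) ≡ 4/3 mod 11. 3⁻¹ ≡ 4 (mod 11) since 3·4 = 12 ≡ 1, so λ ≡ 5.
  x = λ² - 0 - 3 = 25 - 3 ≡ 0; y = λ·(0 - 0) - 6 ≡ 5. → (0, 5)

(0, 5)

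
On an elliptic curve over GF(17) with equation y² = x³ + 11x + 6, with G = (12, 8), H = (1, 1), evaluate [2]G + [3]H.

First 2G:
Repeated addition: build up to 2G.
2G: tangent at (12, 8): λ = (3·12² + 11)/(2·8) ≡ 1/16. 16⁻¹ ≡ 16 (mod 17) since 16·16 = 256 ≡ 1, so λ ≡ 1·16 ≡ 16.
  x = λ² - 12 - 12 = 256 - 24 ≡ 11; y = λ·(12 - 11) - 8 ≡ 8. → (11, 8)
2G = (11, 8).
Next 3H:
Repeated addition: build up to 3H.
2H: tangent at (1, 1): λ = (3·1² + 11)/(2·1) ≡ 14/2. 2⁻¹ ≡ 9 (mod 17), so λ ≡ 14·9 ≡ 7.
  x = λ² - 1 - 1 = 49 - 2 ≡ 13; y = λ·(1 - 13) - 1 ≡ 0. → (13, 0)
3H: (13, 0) + (1, 1). λ = (1 - 0)/(1 - 13) ≡ 1/5 mod 17. 5⁻¹ ≡ 7 (mod 17), so λ ≡ 7.
  x = λ² - 13 - 1 = 49 - 14 ≡ 1; y = λ·(13 - 1) - 0 ≡ 16. → (1, 16)
3H = (1, 16).
Finally 2G + 3H:
(11, 8) + (1, 16). λ = (16 - 8)/(1 - 11) ≡ 8/7 mod 17. 7⁻¹ ≡ 5 (mod 17), so λ ≡ 6.
  x = λ² - 11 - 1 = 36 - 12 ≡ 7; y = λ·(11 - 7) - 8 ≡ 16. → (7, 16)

(7, 16)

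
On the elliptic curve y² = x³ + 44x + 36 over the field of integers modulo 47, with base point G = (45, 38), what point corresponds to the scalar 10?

Double-and-add on 10 = (1010)₂. Start with G = (45, 38) for the leading 1-bit.
double: tangent at (45, 38): λ = (3·45² + 44)/(2·38) ≡ 9/29. 29⁻¹ ≡ 13 (mod 47) since 29·13 = 377 ≡ 1, so λ ≡ 9·13 ≡ 23.
  x = λ² - 45 - 45 = 529 - 90 ≡ 16; y = λ·(45 - 16) - 38 ≡ 18. → (16, 18)
double: tangent at (16, 18): λ = (3·16² + 44)/(2·18) ≡ 13/36. 36⁻¹ ≡ 17 (mod 47), so λ ≡ 13·17 ≡ 33.
  x = λ² - 16 - 16 = 1089 - 32 ≡ 23; y = λ·(16 - 23) - 18 ≡ 33. → (23, 33)
add G: (23, 33) + (45, 38). λ = (38 - 33)/(45 - 23) ≡ 5/22 mod 47. 22⁻¹ ≡ 15 (mod 47) since 22·15 = 330 ≡ 1, so λ ≡ 28.
  x = λ² - 23 - 45 = 784 - 68 ≡ 11; y = λ·(23 - 11) - 33 ≡ 21. → (11, 21)
double: tangent at (11, 21): λ = (3·11² + 44)/(2·21) ≡ 31/42. 42⁻¹ ≡ 28 (mod 47) since 42·28 = 1176 ≡ 1, so λ ≡ 31·28 ≡ 22.
  x = λ² - 11 - 11 = 484 - 22 ≡ 39; y = λ·(11 - 39) - 21 ≡ 21. → (39, 21)

(39, 21)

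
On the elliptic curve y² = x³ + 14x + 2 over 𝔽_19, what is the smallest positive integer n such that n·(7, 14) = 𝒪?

12

2P: tangent at (7, 14): λ = (3·7² + 14)/(2·14) ≡ 9/9. 9⁻¹ ≡ 17 (mod 19), so λ ≡ 9·17 ≡ 1.
  x = λ² - 7 - 7 = 1 - 14 ≡ 6; y = λ·(7 - 6) - 14 ≡ 6. → (6, 6)
3P: (6, 6) + (7, 14). λ = (14 - 6)/(7 - 6) ≡ 8/1 mod 19. 1⁻¹ ≡ 1 (mod 19), so λ ≡ 8.
  x = λ² - 6 - 7 = 64 - 13 ≡ 13; y = λ·(6 - 13) - 6 ≡ 14. → (13, 14)
4P: (13, 14) + (7, 14). λ = (14 - 14)/(7 - 13) ≡ 0/13 mod 19. 13⁻¹ ≡ 3 (mod 19), so λ ≡ 0.
  x = λ² - 13 - 7 = 0 - 20 ≡ 18; y = λ·(13 - 18) - 14 ≡ 5. → (18, 5)
5P: (18, 5) + (7, 14). λ = (14 - 5)/(7 - 18) ≡ 9/8 mod 19. 8⁻¹ ≡ 12 (mod 19) since 8·12 = 96 ≡ 1, so λ ≡ 13.
  x = λ² - 18 - 7 = 169 - 25 ≡ 11; y = λ·(18 - 11) - 5 ≡ 10. → (11, 10)
6P: (11, 10) + (7, 14). λ = (14 - 10)/(7 - 11) ≡ 4/15 mod 19. 15⁻¹ ≡ 14 (mod 19) since 15·14 = 210 ≡ 1, so λ ≡ 18.
  x = λ² - 11 - 7 = 324 - 18 ≡ 2; y = λ·(11 - 2) - 10 ≡ 0. → (2, 0)
7P: (2, 0) + (7, 14). λ = (14 - 0)/(7 - 2) ≡ 14/5 mod 19. 5⁻¹ ≡ 4 (mod 19) since 5·4 = 20 ≡ 1, so λ ≡ 18.
  x = λ² - 2 - 7 = 324 - 9 ≡ 11; y = λ·(2 - 11) - 0 ≡ 9. → (11, 9)
8P: (11, 9) + (7, 14). λ = (14 - 9)/(7 - 11) ≡ 5/15 mod 19. 15⁻¹ ≡ 14 (mod 19) since 15·14 = 210 ≡ 1, so λ ≡ 13.
  x = λ² - 11 - 7 = 169 - 18 ≡ 18; y = λ·(11 - 18) - 9 ≡ 14. → (18, 14)
9P: (18, 14) + (7, 14). λ = (14 - 14)/(7 - 18) ≡ 0/8 mod 19. 8⁻¹ ≡ 12 (mod 19), so λ ≡ 0.
  x = λ² - 18 - 7 = 0 - 25 ≡ 13; y = λ·(18 - 13) - 14 ≡ 5. → (13, 5)
10P: (13, 5) + (7, 14). λ = (14 - 5)/(7 - 13) ≡ 9/13 mod 19. 13⁻¹ ≡ 3 (mod 19), so λ ≡ 8.
  x = λ² - 13 - 7 = 64 - 20 ≡ 6; y = λ·(13 - 6) - 5 ≡ 13. → (6, 13)
11P: (6, 13) + (7, 14). λ = (14 - 13)/(7 - 6) ≡ 1/1 mod 19. 1⁻¹ ≡ 1 (mod 19) since 1·1 = 1 ≡ 1, so λ ≡ 1.
  x = λ² - 6 - 7 = 1 - 13 ≡ 7; y = λ·(6 - 7) - 13 ≡ 5. → (7, 5)
12P: (7, 5) + (7, 14): same x and y₁ ≡ -y₂, so the sum is 𝒪.
12P = 𝒪, so the order is 12.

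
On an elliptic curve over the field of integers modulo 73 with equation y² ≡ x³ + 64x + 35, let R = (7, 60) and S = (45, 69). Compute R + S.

(57, 5)

(7, 60) + (45, 69). λ = (69 - 60)/(45 - 7) ≡ 9/38 mod 73. 38⁻¹ ≡ 25 (mod 73), so λ ≡ 6.
  x = λ² - 7 - 45 = 36 - 52 ≡ 57; y = λ·(7 - 57) - 60 ≡ 5. → (57, 5)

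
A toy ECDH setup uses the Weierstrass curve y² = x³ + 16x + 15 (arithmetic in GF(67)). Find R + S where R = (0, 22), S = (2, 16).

(0, 22) + (2, 16). λ = (16 - 22)/(2 - 0) ≡ 61/2 mod 67. 2⁻¹ ≡ 34 (mod 67) since 2·34 = 68 ≡ 1, so λ ≡ 64.
  x = λ² - 0 - 2 = 4096 - 2 ≡ 7; y = λ·(0 - 7) - 22 ≡ 66. → (7, 66)

(7, 66)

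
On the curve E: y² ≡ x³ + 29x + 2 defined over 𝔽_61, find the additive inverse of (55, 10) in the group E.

(55, 51)

-(55, 10) = (55, -10 mod 61) = (55, 51).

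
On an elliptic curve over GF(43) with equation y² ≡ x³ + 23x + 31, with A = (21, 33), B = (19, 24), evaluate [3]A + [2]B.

(12, 10)

First 3A:
Repeated addition: build up to 3A.
2A: tangent at (21, 33): λ = (3·21² + 23)/(2·33) ≡ 13/23. 23⁻¹ ≡ 15 (mod 43) since 23·15 = 345 ≡ 1, so λ ≡ 13·15 ≡ 23.
  x = λ² - 21 - 21 = 529 - 42 ≡ 14; y = λ·(21 - 14) - 33 ≡ 42. → (14, 42)
3A: (14, 42) + (21, 33). λ = (33 - 42)/(21 - 14) ≡ 34/7 mod 43. 7⁻¹ ≡ 37 (mod 43) since 7·37 = 259 ≡ 1, so λ ≡ 11.
  x = λ² - 14 - 21 = 121 - 35 ≡ 0; y = λ·(14 - 0) - 42 ≡ 26. → (0, 26)
3A = (0, 26).
Next 2B:
Repeated addition: build up to 2B.
2B: tangent at (19, 24): λ = (3·19² + 23)/(2·24) ≡ 31/5. 5⁻¹ ≡ 26 (mod 43) since 5·26 = 130 ≡ 1, so λ ≡ 31·26 ≡ 32.
  x = λ² - 19 - 19 = 1024 - 38 ≡ 40; y = λ·(19 - 40) - 24 ≡ 35. → (40, 35)
2B = (40, 35).
Finally 3A + 2B:
(0, 26) + (40, 35). λ = (35 - 26)/(40 - 0) ≡ 9/40 mod 43. 40⁻¹ ≡ 14 (mod 43), so λ ≡ 40.
  x = λ² - 0 - 40 = 1600 - 40 ≡ 12; y = λ·(0 - 12) - 26 ≡ 10. → (12, 10)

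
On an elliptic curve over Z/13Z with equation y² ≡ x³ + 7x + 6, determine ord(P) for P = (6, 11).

11

2P: tangent at (6, 11): λ = (3·6² + 7)/(2·11) ≡ 11/9. 9⁻¹ ≡ 3 (mod 13), so λ ≡ 11·3 ≡ 7.
  x = λ² - 6 - 6 = 49 - 12 ≡ 11; y = λ·(6 - 11) - 11 ≡ 6. → (11, 6)
3P: (11, 6) + (6, 11). λ = (11 - 6)/(6 - 11) ≡ 5/8 mod 13. 8⁻¹ ≡ 5 (mod 13), so λ ≡ 12.
  x = λ² - 11 - 6 = 144 - 17 ≡ 10; y = λ·(11 - 10) - 6 ≡ 6. → (10, 6)
4P: (10, 6) + (6, 11). λ = (11 - 6)/(6 - 10) ≡ 5/9 mod 13. 9⁻¹ ≡ 3 (mod 13) since 9·3 = 27 ≡ 1, so λ ≡ 2.
  x = λ² - 10 - 6 = 4 - 16 ≡ 1; y = λ·(10 - 1) - 6 ≡ 12. → (1, 12)
5P: (1, 12) + (6, 11). λ = (11 - 12)/(6 - 1) ≡ 12/5 mod 13. 5⁻¹ ≡ 8 (mod 13), so λ ≡ 5.
  x = λ² - 1 - 6 = 25 - 7 ≡ 5; y = λ·(1 - 5) - 12 ≡ 7. → (5, 7)
6P: (5, 7) + (6, 11). λ = (11 - 7)/(6 - 5) ≡ 4/1 mod 13. 1⁻¹ ≡ 1 (mod 13) since 1·1 = 1 ≡ 1, so λ ≡ 4.
  x = λ² - 5 - 6 = 16 - 11 ≡ 5; y = λ·(5 - 5) - 7 ≡ 6. → (5, 6)
7P: (5, 6) + (6, 11). λ = (11 - 6)/(6 - 5) ≡ 5/1 mod 13. 1⁻¹ ≡ 1 (mod 13), so λ ≡ 5.
  x = λ² - 5 - 6 = 25 - 11 ≡ 1; y = λ·(5 - 1) - 6 ≡ 1. → (1, 1)
8P: (1, 1) + (6, 11). λ = (11 - 1)/(6 - 1) ≡ 10/5 mod 13. 5⁻¹ ≡ 8 (mod 13), so λ ≡ 2.
  x = λ² - 1 - 6 = 4 - 7 ≡ 10; y = λ·(1 - 10) - 1 ≡ 7. → (10, 7)
9P: (10, 7) + (6, 11). λ = (11 - 7)/(6 - 10) ≡ 4/9 mod 13. 9⁻¹ ≡ 3 (mod 13), so λ ≡ 12.
  x = λ² - 10 - 6 = 144 - 16 ≡ 11; y = λ·(10 - 11) - 7 ≡ 7. → (11, 7)
10P: (11, 7) + (6, 11). λ = (11 - 7)/(6 - 11) ≡ 4/8 mod 13. 8⁻¹ ≡ 5 (mod 13), so λ ≡ 7.
  x = λ² - 11 - 6 = 49 - 17 ≡ 6; y = λ·(11 - 6) - 7 ≡ 2. → (6, 2)
11P: (6, 2) + (6, 11): same x and y₁ ≡ -y₂, so the sum is O.
11P = O, so the order is 11.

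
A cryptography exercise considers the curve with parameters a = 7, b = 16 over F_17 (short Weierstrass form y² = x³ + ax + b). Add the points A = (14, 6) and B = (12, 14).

(7, 0)

(14, 6) + (12, 14). λ = (14 - 6)/(12 - 14) ≡ 8/15 mod 17. 15⁻¹ ≡ 8 (mod 17) since 15·8 = 120 ≡ 1, so λ ≡ 13.
  x = λ² - 14 - 12 = 169 - 26 ≡ 7; y = λ·(14 - 7) - 6 ≡ 0. → (7, 0)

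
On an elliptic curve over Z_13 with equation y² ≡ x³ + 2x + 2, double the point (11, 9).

tangent at (11, 9): λ = (3·11² + 2)/(2·9) ≡ 1/5. 5⁻¹ ≡ 8 (mod 13) since 5·8 = 40 ≡ 1, so λ ≡ 1·8 ≡ 8.
  x = λ² - 11 - 11 = 64 - 22 ≡ 3; y = λ·(11 - 3) - 9 ≡ 3. → (3, 3)

(3, 3)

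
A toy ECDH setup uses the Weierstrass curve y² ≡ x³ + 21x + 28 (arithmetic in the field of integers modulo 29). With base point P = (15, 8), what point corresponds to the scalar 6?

(10, 7)

Double-and-add on 6 = (110)₂. Start with P = (15, 8) for the leading 1-bit.
double: tangent at (15, 8): λ = (3·15² + 21)/(2·8) ≡ 0/16. 16⁻¹ ≡ 20 (mod 29) since 16·20 = 320 ≡ 1, so λ ≡ 0·20 ≡ 0.
  x = λ² - 15 - 15 = 0 - 30 ≡ 28; y = λ·(15 - 28) - 8 ≡ 21. → (28, 21)
add P: (28, 21) + (15, 8). λ = (8 - 21)/(15 - 28) ≡ 16/16 mod 29. 16⁻¹ ≡ 20 (mod 29) since 16·20 = 320 ≡ 1, so λ ≡ 1.
  x = λ² - 28 - 15 = 1 - 43 ≡ 16; y = λ·(28 - 16) - 21 ≡ 20. → (16, 20)
double: tangent at (16, 20): λ = (3·16² + 21)/(2·20) ≡ 6/11. 11⁻¹ ≡ 8 (mod 29), so λ ≡ 6·8 ≡ 19.
  x = λ² - 16 - 16 = 361 - 32 ≡ 10; y = λ·(16 - 10) - 20 ≡ 7. → (10, 7)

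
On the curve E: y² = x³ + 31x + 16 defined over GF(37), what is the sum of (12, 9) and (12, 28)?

O

The two points share x = 12 and their y-coordinates satisfy 9 + 28 ≡ 0 (mod 37), so they are inverses. Their sum is the point at infinity.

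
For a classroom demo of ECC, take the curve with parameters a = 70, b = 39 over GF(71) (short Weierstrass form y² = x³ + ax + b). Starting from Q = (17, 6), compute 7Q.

Repeated addition: build up to 7Q.
2Q: tangent at (17, 6): λ = (3·17² + 70)/(2·6) ≡ 14/12. 12⁻¹ ≡ 6 (mod 71), so λ ≡ 14·6 ≡ 13.
  x = λ² - 17 - 17 = 169 - 34 ≡ 64; y = λ·(17 - 64) - 6 ≡ 22. → (64, 22)
3Q: (64, 22) + (17, 6). λ = (6 - 22)/(17 - 64) ≡ 55/24 mod 71. 24⁻¹ ≡ 3 (mod 71), so λ ≡ 23.
  x = λ² - 64 - 17 = 529 - 81 ≡ 22; y = λ·(64 - 22) - 22 ≡ 21. → (22, 21)
4Q: (22, 21) + (17, 6). λ = (6 - 21)/(17 - 22) ≡ 56/66 mod 71. 66⁻¹ ≡ 14 (mod 71) since 66·14 = 924 ≡ 1, so λ ≡ 3.
  x = λ² - 22 - 17 = 9 - 39 ≡ 41; y = λ·(22 - 41) - 21 ≡ 64. → (41, 64)
5Q: (41, 64) + (17, 6). λ = (6 - 64)/(17 - 41) ≡ 13/47 mod 71. 47⁻¹ ≡ 68 (mod 71), so λ ≡ 32.
  x = λ² - 41 - 17 = 1024 - 58 ≡ 43; y = λ·(41 - 43) - 64 ≡ 14. → (43, 14)
6Q: (43, 14) + (17, 6). λ = (6 - 14)/(17 - 43) ≡ 63/45 mod 71. 45⁻¹ ≡ 30 (mod 71), so λ ≡ 44.
  x = λ² - 43 - 17 = 1936 - 60 ≡ 30; y = λ·(43 - 30) - 14 ≡ 61. → (30, 61)
7Q: (30, 61) + (17, 6). λ = (6 - 61)/(17 - 30) ≡ 16/58 mod 71. 58⁻¹ ≡ 60 (mod 71), so λ ≡ 37.
  x = λ² - 30 - 17 = 1369 - 47 ≡ 44; y = λ·(30 - 44) - 61 ≡ 60. → (44, 60)

(44, 60)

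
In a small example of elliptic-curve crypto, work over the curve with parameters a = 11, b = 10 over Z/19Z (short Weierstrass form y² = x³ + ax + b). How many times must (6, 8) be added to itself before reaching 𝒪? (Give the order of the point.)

2P: tangent at (6, 8): λ = (3·6² + 11)/(2·8) ≡ 5/16. 16⁻¹ ≡ 6 (mod 19) since 16·6 = 96 ≡ 1, so λ ≡ 5·6 ≡ 11.
  x = λ² - 6 - 6 = 121 - 12 ≡ 14; y = λ·(6 - 14) - 8 ≡ 18. → (14, 18)
3P: (14, 18) + (6, 8). λ = (8 - 18)/(6 - 14) ≡ 9/11 mod 19. 11⁻¹ ≡ 7 (mod 19) since 11·7 = 77 ≡ 1, so λ ≡ 6.
  x = λ² - 14 - 6 = 36 - 20 ≡ 16; y = λ·(14 - 16) - 18 ≡ 8. → (16, 8)
4P: (16, 8) + (6, 8). λ = (8 - 8)/(6 - 16) ≡ 0/9 mod 19. 9⁻¹ ≡ 17 (mod 19), so λ ≡ 0.
  x = λ² - 16 - 6 = 0 - 22 ≡ 16; y = λ·(16 - 16) - 8 ≡ 11. → (16, 11)
5P: (16, 11) + (6, 8). λ = (8 - 11)/(6 - 16) ≡ 16/9 mod 19. 9⁻¹ ≡ 17 (mod 19), so λ ≡ 6.
  x = λ² - 16 - 6 = 36 - 22 ≡ 14; y = λ·(16 - 14) - 11 ≡ 1. → (14, 1)
6P: (14, 1) + (6, 8). λ = (8 - 1)/(6 - 14) ≡ 7/11 mod 19. 11⁻¹ ≡ 7 (mod 19), so λ ≡ 11.
  x = λ² - 14 - 6 = 121 - 20 ≡ 6; y = λ·(14 - 6) - 1 ≡ 11. → (6, 11)
7P: (6, 11) + (6, 8): same x and y₁ ≡ -y₂, so the sum is 𝒪.
7P = 𝒪, so the order is 7.

7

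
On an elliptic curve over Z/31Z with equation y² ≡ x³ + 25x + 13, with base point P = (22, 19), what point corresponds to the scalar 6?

Repeated addition: build up to 6P.
2P: tangent at (22, 19): λ = (3·22² + 25)/(2·19) ≡ 20/7. 7⁻¹ ≡ 9 (mod 31) since 7·9 = 63 ≡ 1, so λ ≡ 20·9 ≡ 25.
  x = λ² - 22 - 22 = 625 - 44 ≡ 23; y = λ·(22 - 23) - 19 ≡ 18. → (23, 18)
3P: (23, 18) + (22, 19). λ = (19 - 18)/(22 - 23) ≡ 1/30 mod 31. 30⁻¹ ≡ 30 (mod 31) since 30·30 = 900 ≡ 1, so λ ≡ 30.
  x = λ² - 23 - 22 = 900 - 45 ≡ 18; y = λ·(23 - 18) - 18 ≡ 8. → (18, 8)
4P: (18, 8) + (22, 19). λ = (19 - 8)/(22 - 18) ≡ 11/4 mod 31. 4⁻¹ ≡ 8 (mod 31), so λ ≡ 26.
  x = λ² - 18 - 22 = 676 - 40 ≡ 16; y = λ·(18 - 16) - 8 ≡ 13. → (16, 13)
5P: (16, 13) + (22, 19). λ = (19 - 13)/(22 - 16) ≡ 6/6 mod 31. 6⁻¹ ≡ 26 (mod 31), so λ ≡ 1.
  x = λ² - 16 - 22 = 1 - 38 ≡ 25; y = λ·(16 - 25) - 13 ≡ 9. → (25, 9)
6P: (25, 9) + (22, 19). λ = (19 - 9)/(22 - 25) ≡ 10/28 mod 31. 28⁻¹ ≡ 10 (mod 31), so λ ≡ 7.
  x = λ² - 25 - 22 = 49 - 47 ≡ 2; y = λ·(25 - 2) - 9 ≡ 28. → (2, 28)

(2, 28)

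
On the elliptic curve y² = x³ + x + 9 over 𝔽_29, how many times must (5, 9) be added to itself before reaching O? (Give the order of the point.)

11

2P: tangent at (5, 9): λ = (3·5² + 1)/(2·9) ≡ 18/18. 18⁻¹ ≡ 21 (mod 29) since 18·21 = 378 ≡ 1, so λ ≡ 18·21 ≡ 1.
  x = λ² - 5 - 5 = 1 - 10 ≡ 20; y = λ·(5 - 20) - 9 ≡ 5. → (20, 5)
3P: (20, 5) + (5, 9). λ = (9 - 5)/(5 - 20) ≡ 4/14 mod 29. 14⁻¹ ≡ 27 (mod 29), so λ ≡ 21.
  x = λ² - 20 - 5 = 441 - 25 ≡ 10; y = λ·(20 - 10) - 5 ≡ 2. → (10, 2)
4P: (10, 2) + (5, 9). λ = (9 - 2)/(5 - 10) ≡ 7/24 mod 29. 24⁻¹ ≡ 23 (mod 29), so λ ≡ 16.
  x = λ² - 10 - 5 = 256 - 15 ≡ 9; y = λ·(10 - 9) - 2 ≡ 14. → (9, 14)
5P: (9, 14) + (5, 9). λ = (9 - 14)/(5 - 9) ≡ 24/25 mod 29. 25⁻¹ ≡ 7 (mod 29) since 25·7 = 175 ≡ 1, so λ ≡ 23.
  x = λ² - 9 - 5 = 529 - 14 ≡ 22; y = λ·(9 - 22) - 14 ≡ 6. → (22, 6)
6P: (22, 6) + (5, 9). λ = (9 - 6)/(5 - 22) ≡ 3/12 mod 29. 12⁻¹ ≡ 17 (mod 29) since 12·17 = 204 ≡ 1, so λ ≡ 22.
  x = λ² - 22 - 5 = 484 - 27 ≡ 22; y = λ·(22 - 22) - 6 ≡ 23. → (22, 23)
7P: (22, 23) + (5, 9). λ = (9 - 23)/(5 - 22) ≡ 15/12 mod 29. 12⁻¹ ≡ 17 (mod 29) since 12·17 = 204 ≡ 1, so λ ≡ 23.
  x = λ² - 22 - 5 = 529 - 27 ≡ 9; y = λ·(22 - 9) - 23 ≡ 15. → (9, 15)
8P: (9, 15) + (5, 9). λ = (9 - 15)/(5 - 9) ≡ 23/25 mod 29. 25⁻¹ ≡ 7 (mod 29) since 25·7 = 175 ≡ 1, so λ ≡ 16.
  x = λ² - 9 - 5 = 256 - 14 ≡ 10; y = λ·(9 - 10) - 15 ≡ 27. → (10, 27)
9P: (10, 27) + (5, 9). λ = (9 - 27)/(5 - 10) ≡ 11/24 mod 29. 24⁻¹ ≡ 23 (mod 29), so λ ≡ 21.
  x = λ² - 10 - 5 = 441 - 15 ≡ 20; y = λ·(10 - 20) - 27 ≡ 24. → (20, 24)
10P: (20, 24) + (5, 9). λ = (9 - 24)/(5 - 20) ≡ 14/14 mod 29. 14⁻¹ ≡ 27 (mod 29), so λ ≡ 1.
  x = λ² - 20 - 5 = 1 - 25 ≡ 5; y = λ·(20 - 5) - 24 ≡ 20. → (5, 20)
11P: (5, 20) + (5, 9): same x and y₁ ≡ -y₂, so the sum is O.
11P = O, so the order is 11.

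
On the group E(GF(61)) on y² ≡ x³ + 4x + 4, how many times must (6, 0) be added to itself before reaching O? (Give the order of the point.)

2

2P: (6, 0) + (6, 0): same x and y₁ ≡ -y₂, so the sum is O.
2P = O, so the order is 2.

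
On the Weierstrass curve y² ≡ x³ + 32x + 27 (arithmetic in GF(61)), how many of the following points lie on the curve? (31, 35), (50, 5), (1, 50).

(31, 35): 35² ≡ 5, rhs ≡ 5 → on.
(50, 5): 5² ≡ 25, rhs ≡ 52 → off.
(1, 50): 50² ≡ 60, rhs ≡ 60 → on.

2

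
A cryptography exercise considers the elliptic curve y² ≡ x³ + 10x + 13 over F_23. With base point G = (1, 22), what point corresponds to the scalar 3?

Repeated addition: build up to 3G.
2G: tangent at (1, 22): λ = (3·1² + 10)/(2·22) ≡ 13/21. 21⁻¹ ≡ 11 (mod 23) since 21·11 = 231 ≡ 1, so λ ≡ 13·11 ≡ 5.
  x = λ² - 1 - 1 = 25 - 2 ≡ 0; y = λ·(1 - 0) - 22 ≡ 6. → (0, 6)
3G: (0, 6) + (1, 22). λ = (22 - 6)/(1 - 0) ≡ 16/1 mod 23. 1⁻¹ ≡ 1 (mod 23), so λ ≡ 16.
  x = λ² - 0 - 1 = 256 - 1 ≡ 2; y = λ·(0 - 2) - 6 ≡ 8. → (2, 8)

(2, 8)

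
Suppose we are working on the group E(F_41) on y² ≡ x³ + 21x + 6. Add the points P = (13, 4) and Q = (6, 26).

(13, 4) + (6, 26). λ = (26 - 4)/(6 - 13) ≡ 22/34 mod 41. 34⁻¹ ≡ 35 (mod 41), so λ ≡ 32.
  x = λ² - 13 - 6 = 1024 - 19 ≡ 21; y = λ·(13 - 21) - 4 ≡ 27. → (21, 27)

(21, 27)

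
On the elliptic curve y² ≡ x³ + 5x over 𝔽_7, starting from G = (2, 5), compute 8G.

Double-and-add on 8 = (1000)₂. Start with G = (2, 5) for the leading 1-bit.
double: tangent at (2, 5): λ = (3·2² + 5)/(2·5) ≡ 3/3. 3⁻¹ ≡ 5 (mod 7), so λ ≡ 3·5 ≡ 1.
  x = λ² - 2 - 2 = 1 - 4 ≡ 4; y = λ·(2 - 4) - 5 ≡ 0. → (4, 0)
double: (4, 0) + (4, 0): same x and y₁ ≡ -y₂, so the sum is 𝒪.
double: 𝒪 + 𝒪 = 𝒪 (identity).

O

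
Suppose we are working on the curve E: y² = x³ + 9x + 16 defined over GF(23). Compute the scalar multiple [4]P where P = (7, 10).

(8, 5)

Repeated addition: build up to 4P.
2P: tangent at (7, 10): λ = (3·7² + 9)/(2·10) ≡ 18/20. 20⁻¹ ≡ 15 (mod 23) since 20·15 = 300 ≡ 1, so λ ≡ 18·15 ≡ 17.
  x = λ² - 7 - 7 = 289 - 14 ≡ 22; y = λ·(7 - 22) - 10 ≡ 11. → (22, 11)
3P: (22, 11) + (7, 10). λ = (10 - 11)/(7 - 22) ≡ 22/8 mod 23. 8⁻¹ ≡ 3 (mod 23), so λ ≡ 20.
  x = λ² - 22 - 7 = 400 - 29 ≡ 3; y = λ·(22 - 3) - 11 ≡ 1. → (3, 1)
4P: (3, 1) + (7, 10). λ = (10 - 1)/(7 - 3) ≡ 9/4 mod 23. 4⁻¹ ≡ 6 (mod 23) since 4·6 = 24 ≡ 1, so λ ≡ 8.
  x = λ² - 3 - 7 = 64 - 10 ≡ 8; y = λ·(3 - 8) - 1 ≡ 5. → (8, 5)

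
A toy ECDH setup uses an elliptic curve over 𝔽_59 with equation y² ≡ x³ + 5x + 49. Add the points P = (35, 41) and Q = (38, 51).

(43, 11)

(35, 41) + (38, 51). λ = (51 - 41)/(38 - 35) ≡ 10/3 mod 59. 3⁻¹ ≡ 20 (mod 59), so λ ≡ 23.
  x = λ² - 35 - 38 = 529 - 73 ≡ 43; y = λ·(35 - 43) - 41 ≡ 11. → (43, 11)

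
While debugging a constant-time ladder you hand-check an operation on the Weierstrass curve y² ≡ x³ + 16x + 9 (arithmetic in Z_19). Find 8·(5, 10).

(1, 11)

Write Q = (5, 10).
Repeated addition: build up to 8Q.
2Q: tangent at (5, 10): λ = (3·5² + 16)/(2·10) ≡ 15/1. 1⁻¹ ≡ 1 (mod 19), so λ ≡ 15·1 ≡ 15.
  x = λ² - 5 - 5 = 225 - 10 ≡ 6; y = λ·(5 - 6) - 10 ≡ 13. → (6, 13)
3Q: (6, 13) + (5, 10). λ = (10 - 13)/(5 - 6) ≡ 16/18 mod 19. 18⁻¹ ≡ 18 (mod 19) since 18·18 = 324 ≡ 1, so λ ≡ 3.
  x = λ² - 6 - 5 = 9 - 11 ≡ 17; y = λ·(6 - 17) - 13 ≡ 11. → (17, 11)
4Q: (17, 11) + (5, 10). λ = (10 - 11)/(5 - 17) ≡ 18/7 mod 19. 7⁻¹ ≡ 11 (mod 19) since 7·11 = 77 ≡ 1, so λ ≡ 8.
  x = λ² - 17 - 5 = 64 - 22 ≡ 4; y = λ·(17 - 4) - 11 ≡ 17. → (4, 17)
5Q: (4, 17) + (5, 10). λ = (10 - 17)/(5 - 4) ≡ 12/1 mod 19. 1⁻¹ ≡ 1 (mod 19), so λ ≡ 12.
  x = λ² - 4 - 5 = 144 - 9 ≡ 2; y = λ·(4 - 2) - 17 ≡ 7. → (2, 7)
6Q: (2, 7) + (5, 10). λ = (10 - 7)/(5 - 2) ≡ 3/3 mod 19. 3⁻¹ ≡ 13 (mod 19), so λ ≡ 1.
  x = λ² - 2 - 5 = 1 - 7 ≡ 13; y = λ·(2 - 13) - 7 ≡ 1. → (13, 1)
7Q: (13, 1) + (5, 10). λ = (10 - 1)/(5 - 13) ≡ 9/11 mod 19. 11⁻¹ ≡ 7 (mod 19), so λ ≡ 6.
  x = λ² - 13 - 5 = 36 - 18 ≡ 18; y = λ·(13 - 18) - 1 ≡ 7. → (18, 7)
8Q: (18, 7) + (5, 10). λ = (10 - 7)/(5 - 18) ≡ 3/6 mod 19. 6⁻¹ ≡ 16 (mod 19), so λ ≡ 10.
  x = λ² - 18 - 5 = 100 - 23 ≡ 1; y = λ·(18 - 1) - 7 ≡ 11. → (1, 11)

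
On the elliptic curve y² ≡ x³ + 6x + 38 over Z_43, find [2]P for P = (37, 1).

(36, 13)

tangent at (37, 1): λ = (3·37² + 6)/(2·1) ≡ 28/2. 2⁻¹ ≡ 22 (mod 43) since 2·22 = 44 ≡ 1, so λ ≡ 28·22 ≡ 14.
  x = λ² - 37 - 37 = 196 - 74 ≡ 36; y = λ·(37 - 36) - 1 ≡ 13. → (36, 13)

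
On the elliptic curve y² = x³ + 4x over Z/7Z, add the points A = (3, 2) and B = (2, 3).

(3, 5)

(3, 2) + (2, 3). λ = (3 - 2)/(2 - 3) ≡ 1/6 mod 7. 6⁻¹ ≡ 6 (mod 7), so λ ≡ 6.
  x = λ² - 3 - 2 = 36 - 5 ≡ 3; y = λ·(3 - 3) - 2 ≡ 5. → (3, 5)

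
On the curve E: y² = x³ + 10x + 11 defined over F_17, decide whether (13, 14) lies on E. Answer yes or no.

yes

y² = 14² ≡ 9; x³ + 10x + 11 = 2338 ≡ 9 (mod 17). 9 = 9.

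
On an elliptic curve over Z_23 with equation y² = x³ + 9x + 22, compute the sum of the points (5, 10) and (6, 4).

(5, 10) + (6, 4). λ = (4 - 10)/(6 - 5) ≡ 17/1 mod 23. 1⁻¹ ≡ 1 (mod 23), so λ ≡ 17.
  x = λ² - 5 - 6 = 289 - 11 ≡ 2; y = λ·(5 - 2) - 10 ≡ 18. → (2, 18)

(2, 18)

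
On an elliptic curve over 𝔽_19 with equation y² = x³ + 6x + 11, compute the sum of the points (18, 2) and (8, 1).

(16, 2)

(18, 2) + (8, 1). λ = (1 - 2)/(8 - 18) ≡ 18/9 mod 19. 9⁻¹ ≡ 17 (mod 19), so λ ≡ 2.
  x = λ² - 18 - 8 = 4 - 26 ≡ 16; y = λ·(18 - 16) - 2 ≡ 2. → (16, 2)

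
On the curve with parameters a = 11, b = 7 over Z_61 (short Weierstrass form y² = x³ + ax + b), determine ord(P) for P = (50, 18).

2P: tangent at (50, 18): λ = (3·50² + 11)/(2·18) ≡ 8/36. 36⁻¹ ≡ 39 (mod 61), so λ ≡ 8·39 ≡ 7.
  x = λ² - 50 - 50 = 49 - 100 ≡ 10; y = λ·(50 - 10) - 18 ≡ 18. → (10, 18)
3P: (10, 18) + (50, 18). λ = (18 - 18)/(50 - 10) ≡ 0/40 mod 61. 40⁻¹ ≡ 29 (mod 61) since 40·29 = 1160 ≡ 1, so λ ≡ 0.
  x = λ² - 10 - 50 = 0 - 60 ≡ 1; y = λ·(10 - 1) - 18 ≡ 43. → (1, 43)
4P: (1, 43) + (50, 18). λ = (18 - 43)/(50 - 1) ≡ 36/49 mod 61. 49⁻¹ ≡ 5 (mod 61), so λ ≡ 58.
  x = λ² - 1 - 50 = 3364 - 51 ≡ 19; y = λ·(1 - 19) - 43 ≡ 11. → (19, 11)
5P: (19, 11) + (50, 18). λ = (18 - 11)/(50 - 19) ≡ 7/31 mod 61. 31⁻¹ ≡ 2 (mod 61), so λ ≡ 14.
  x = λ² - 19 - 50 = 196 - 69 ≡ 5; y = λ·(19 - 5) - 11 ≡ 2. → (5, 2)
6P: (5, 2) + (50, 18). λ = (18 - 2)/(50 - 5) ≡ 16/45 mod 61. 45⁻¹ ≡ 19 (mod 61), so λ ≡ 60.
  x = λ² - 5 - 50 = 3600 - 55 ≡ 7; y = λ·(5 - 7) - 2 ≡ 0. → (7, 0)
7P: (7, 0) + (50, 18). λ = (18 - 0)/(50 - 7) ≡ 18/43 mod 61. 43⁻¹ ≡ 44 (mod 61) since 43·44 = 1892 ≡ 1, so λ ≡ 60.
  x = λ² - 7 - 50 = 3600 - 57 ≡ 5; y = λ·(7 - 5) - 0 ≡ 59. → (5, 59)
8P: (5, 59) + (50, 18). λ = (18 - 59)/(50 - 5) ≡ 20/45 mod 61. 45⁻¹ ≡ 19 (mod 61) since 45·19 = 855 ≡ 1, so λ ≡ 14.
  x = λ² - 5 - 50 = 196 - 55 ≡ 19; y = λ·(5 - 19) - 59 ≡ 50. → (19, 50)
9P: (19, 50) + (50, 18). λ = (18 - 50)/(50 - 19) ≡ 29/31 mod 61. 31⁻¹ ≡ 2 (mod 61) since 31·2 = 62 ≡ 1, so λ ≡ 58.
  x = λ² - 19 - 50 = 3364 - 69 ≡ 1; y = λ·(19 - 1) - 50 ≡ 18. → (1, 18)
10P: (1, 18) + (50, 18). λ = (18 - 18)/(50 - 1) ≡ 0/49 mod 61. 49⁻¹ ≡ 5 (mod 61) since 49·5 = 245 ≡ 1, so λ ≡ 0.
  x = λ² - 1 - 50 = 0 - 51 ≡ 10; y = λ·(1 - 10) - 18 ≡ 43. → (10, 43)
11P: (10, 43) + (50, 18). λ = (18 - 43)/(50 - 10) ≡ 36/40 mod 61. 40⁻¹ ≡ 29 (mod 61) since 40·29 = 1160 ≡ 1, so λ ≡ 7.
  x = λ² - 10 - 50 = 49 - 60 ≡ 50; y = λ·(10 - 50) - 43 ≡ 43. → (50, 43)
12P: (50, 43) + (50, 18): same x and y₁ ≡ -y₂, so the sum is O.
12P = O, so the order is 12.

12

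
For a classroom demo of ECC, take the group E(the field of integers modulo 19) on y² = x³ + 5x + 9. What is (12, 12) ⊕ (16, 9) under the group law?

(12, 12) + (16, 9). λ = (9 - 12)/(16 - 12) ≡ 16/4 mod 19. 4⁻¹ ≡ 5 (mod 19), so λ ≡ 4.
  x = λ² - 12 - 16 = 16 - 28 ≡ 7; y = λ·(12 - 7) - 12 ≡ 8. → (7, 8)

(7, 8)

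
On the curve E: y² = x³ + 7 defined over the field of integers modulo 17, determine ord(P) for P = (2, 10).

2P: tangent at (2, 10): λ = (3·2² + 0)/(2·10) ≡ 12/3. 3⁻¹ ≡ 6 (mod 17) since 3·6 = 18 ≡ 1, so λ ≡ 12·6 ≡ 4.
  x = λ² - 2 - 2 = 16 - 4 ≡ 12; y = λ·(2 - 12) - 10 ≡ 1. → (12, 1)
3P: (12, 1) + (2, 10). λ = (10 - 1)/(2 - 12) ≡ 9/7 mod 17. 7⁻¹ ≡ 5 (mod 17) since 7·5 = 35 ≡ 1, so λ ≡ 11.
  x = λ² - 12 - 2 = 121 - 14 ≡ 5; y = λ·(12 - 5) - 1 ≡ 8. → (5, 8)
4P: (5, 8) + (2, 10). λ = (10 - 8)/(2 - 5) ≡ 2/14 mod 17. 14⁻¹ ≡ 11 (mod 17), so λ ≡ 5.
  x = λ² - 5 - 2 = 25 - 7 ≡ 1; y = λ·(5 - 1) - 8 ≡ 12. → (1, 12)
5P: (1, 12) + (2, 10). λ = (10 - 12)/(2 - 1) ≡ 15/1 mod 17. 1⁻¹ ≡ 1 (mod 17) since 1·1 = 1 ≡ 1, so λ ≡ 15.
  x = λ² - 1 - 2 = 225 - 3 ≡ 1; y = λ·(1 - 1) - 12 ≡ 5. → (1, 5)
6P: (1, 5) + (2, 10). λ = (10 - 5)/(2 - 1) ≡ 5/1 mod 17. 1⁻¹ ≡ 1 (mod 17), so λ ≡ 5.
  x = λ² - 1 - 2 = 25 - 3 ≡ 5; y = λ·(1 - 5) - 5 ≡ 9. → (5, 9)
7P: (5, 9) + (2, 10). λ = (10 - 9)/(2 - 5) ≡ 1/14 mod 17. 14⁻¹ ≡ 11 (mod 17), so λ ≡ 11.
  x = λ² - 5 - 2 = 121 - 7 ≡ 12; y = λ·(5 - 12) - 9 ≡ 16. → (12, 16)
8P: (12, 16) + (2, 10). λ = (10 - 16)/(2 - 12) ≡ 11/7 mod 17. 7⁻¹ ≡ 5 (mod 17), so λ ≡ 4.
  x = λ² - 12 - 2 = 16 - 14 ≡ 2; y = λ·(12 - 2) - 16 ≡ 7. → (2, 7)
9P: (2, 7) + (2, 10): same x and y₁ ≡ -y₂, so the sum is ∞.
9P = ∞, so the order is 9.

9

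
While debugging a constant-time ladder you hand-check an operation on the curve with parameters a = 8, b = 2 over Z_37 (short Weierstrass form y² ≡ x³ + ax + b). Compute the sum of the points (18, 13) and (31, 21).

(21, 25)

(18, 13) + (31, 21). λ = (21 - 13)/(31 - 18) ≡ 8/13 mod 37. 13⁻¹ ≡ 20 (mod 37), so λ ≡ 12.
  x = λ² - 18 - 31 = 144 - 49 ≡ 21; y = λ·(18 - 21) - 13 ≡ 25. → (21, 25)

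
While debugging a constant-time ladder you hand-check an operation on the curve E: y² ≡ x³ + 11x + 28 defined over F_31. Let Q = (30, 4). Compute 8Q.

Double-and-add on 8 = (1000)₂. Start with Q = (30, 4) for the leading 1-bit.
double: tangent at (30, 4): λ = (3·30² + 11)/(2·4) ≡ 14/8. 8⁻¹ ≡ 4 (mod 31) since 8·4 = 32 ≡ 1, so λ ≡ 14·4 ≡ 25.
  x = λ² - 30 - 30 = 625 - 60 ≡ 7; y = λ·(30 - 7) - 4 ≡ 13. → (7, 13)
double: tangent at (7, 13): λ = (3·7² + 11)/(2·13) ≡ 3/26. 26⁻¹ ≡ 6 (mod 31), so λ ≡ 3·6 ≡ 18.
  x = λ² - 7 - 7 = 324 - 14 ≡ 0; y = λ·(7 - 0) - 13 ≡ 20. → (0, 20)
double: tangent at (0, 20): λ = (3·0² + 11)/(2·20) ≡ 11/9. 9⁻¹ ≡ 7 (mod 31), so λ ≡ 11·7 ≡ 15.
  x = λ² - 0 - 0 = 225 - 0 ≡ 8; y = λ·(0 - 8) - 20 ≡ 15. → (8, 15)

(8, 15)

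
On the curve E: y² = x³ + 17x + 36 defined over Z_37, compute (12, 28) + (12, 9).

The two points share x = 12 and their y-coordinates satisfy 28 + 9 ≡ 0 (mod 37), so they are inverses. Their sum is the point at infinity.

O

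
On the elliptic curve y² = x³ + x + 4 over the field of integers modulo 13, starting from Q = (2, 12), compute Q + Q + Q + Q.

Repeated addition: build up to 4Q.
2Q: tangent at (2, 12): λ = (3·2² + 1)/(2·12) ≡ 0/11. 11⁻¹ ≡ 6 (mod 13) since 11·6 = 66 ≡ 1, so λ ≡ 0·6 ≡ 0.
  x = λ² - 2 - 2 = 0 - 4 ≡ 9; y = λ·(2 - 9) - 12 ≡ 1. → (9, 1)
3Q: (9, 1) + (2, 12). λ = (12 - 1)/(2 - 9) ≡ 11/6 mod 13. 6⁻¹ ≡ 11 (mod 13) since 6·11 = 66 ≡ 1, so λ ≡ 4.
  x = λ² - 9 - 2 = 16 - 11 ≡ 5; y = λ·(9 - 5) - 1 ≡ 2. → (5, 2)
4Q: (5, 2) + (2, 12). λ = (12 - 2)/(2 - 5) ≡ 10/10 mod 13. 10⁻¹ ≡ 4 (mod 13) since 10·4 = 40 ≡ 1, so λ ≡ 1.
  x = λ² - 5 - 2 = 1 - 7 ≡ 7; y = λ·(5 - 7) - 2 ≡ 9. → (7, 9)

(7, 9)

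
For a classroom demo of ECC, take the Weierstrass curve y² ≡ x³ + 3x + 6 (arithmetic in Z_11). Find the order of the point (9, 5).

2P: tangent at (9, 5): λ = (3·9² + 3)/(2·5) ≡ 4/10. 10⁻¹ ≡ 10 (mod 11), so λ ≡ 4·10 ≡ 7.
  x = λ² - 9 - 9 = 49 - 18 ≡ 9; y = λ·(9 - 9) - 5 ≡ 6. → (9, 6)
3P: (9, 6) + (9, 5): same x and y₁ ≡ -y₂, so the sum is 𝒪.
3P = 𝒪, so the order is 3.

3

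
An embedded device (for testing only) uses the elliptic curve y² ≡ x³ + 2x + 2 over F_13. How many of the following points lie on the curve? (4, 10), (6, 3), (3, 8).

2

(4, 10): 10² ≡ 9, rhs ≡ 9 → on.
(6, 3): 3² ≡ 9, rhs ≡ 9 → on.
(3, 8): 8² ≡ 12, rhs ≡ 9 → off.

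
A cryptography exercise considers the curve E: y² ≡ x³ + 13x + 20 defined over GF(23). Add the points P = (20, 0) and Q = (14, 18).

(21, 3)

(20, 0) + (14, 18). λ = (18 - 0)/(14 - 20) ≡ 18/17 mod 23. 17⁻¹ ≡ 19 (mod 23) since 17·19 = 323 ≡ 1, so λ ≡ 20.
  x = λ² - 20 - 14 = 400 - 34 ≡ 21; y = λ·(20 - 21) - 0 ≡ 3. → (21, 3)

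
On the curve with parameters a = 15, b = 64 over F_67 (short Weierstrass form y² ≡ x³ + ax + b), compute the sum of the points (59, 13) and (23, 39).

(59, 13) + (23, 39). λ = (39 - 13)/(23 - 59) ≡ 26/31 mod 67. 31⁻¹ ≡ 13 (mod 67), so λ ≡ 3.
  x = λ² - 59 - 23 = 9 - 82 ≡ 61; y = λ·(59 - 61) - 13 ≡ 48. → (61, 48)

(61, 48)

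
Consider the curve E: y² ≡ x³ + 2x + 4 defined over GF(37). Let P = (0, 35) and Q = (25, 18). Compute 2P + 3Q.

(9, 14)

First 2P:
Repeated addition: build up to 2P.
2P: tangent at (0, 35): λ = (3·0² + 2)/(2·35) ≡ 2/33. 33⁻¹ ≡ 9 (mod 37) since 33·9 = 297 ≡ 1, so λ ≡ 2·9 ≡ 18.
  x = λ² - 0 - 0 = 324 - 0 ≡ 28; y = λ·(0 - 28) - 35 ≡ 16. → (28, 16)
2P = (28, 16).
Next 3Q:
Repeated addition: build up to 3Q.
2Q: tangent at (25, 18): λ = (3·25² + 2)/(2·18) ≡ 27/36. 36⁻¹ ≡ 36 (mod 37), so λ ≡ 27·36 ≡ 10.
  x = λ² - 25 - 25 = 100 - 50 ≡ 13; y = λ·(25 - 13) - 18 ≡ 28. → (13, 28)
3Q: (13, 28) + (25, 18). λ = (18 - 28)/(25 - 13) ≡ 27/12 mod 37. 12⁻¹ ≡ 34 (mod 37), so λ ≡ 30.
  x = λ² - 13 - 25 = 900 - 38 ≡ 11; y = λ·(13 - 11) - 28 ≡ 32. → (11, 32)
3Q = (11, 32).
Finally 2P + 3Q:
(28, 16) + (11, 32). λ = (32 - 16)/(11 - 28) ≡ 16/20 mod 37. 20⁻¹ ≡ 13 (mod 37), so λ ≡ 23.
  x = λ² - 28 - 11 = 529 - 39 ≡ 9; y = λ·(28 - 9) - 16 ≡ 14. → (9, 14)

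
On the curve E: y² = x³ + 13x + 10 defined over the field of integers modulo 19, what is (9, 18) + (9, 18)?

(7, 11)

tangent at (9, 18): λ = (3·9² + 13)/(2·18) ≡ 9/17. 17⁻¹ ≡ 9 (mod 19) since 17·9 = 153 ≡ 1, so λ ≡ 9·9 ≡ 5.
  x = λ² - 9 - 9 = 25 - 18 ≡ 7; y = λ·(9 - 7) - 18 ≡ 11. → (7, 11)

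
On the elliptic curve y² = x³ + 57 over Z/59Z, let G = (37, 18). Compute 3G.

(22, 47)

Repeated addition: build up to 3G.
2G: tangent at (37, 18): λ = (3·37² + 0)/(2·18) ≡ 36/36. 36⁻¹ ≡ 41 (mod 59), so λ ≡ 36·41 ≡ 1.
  x = λ² - 37 - 37 = 1 - 74 ≡ 45; y = λ·(37 - 45) - 18 ≡ 33. → (45, 33)
3G: (45, 33) + (37, 18). λ = (18 - 33)/(37 - 45) ≡ 44/51 mod 59. 51⁻¹ ≡ 22 (mod 59), so λ ≡ 24.
  x = λ² - 45 - 37 = 576 - 82 ≡ 22; y = λ·(45 - 22) - 33 ≡ 47. → (22, 47)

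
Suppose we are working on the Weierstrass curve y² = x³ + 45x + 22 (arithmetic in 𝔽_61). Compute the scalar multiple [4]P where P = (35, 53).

Double-and-add on 4 = (100)₂. Start with P = (35, 53) for the leading 1-bit.
double: tangent at (35, 53): λ = (3·35² + 45)/(2·53) ≡ 60/45. 45⁻¹ ≡ 19 (mod 61), so λ ≡ 60·19 ≡ 42.
  x = λ² - 35 - 35 = 1764 - 70 ≡ 47; y = λ·(35 - 47) - 53 ≡ 53. → (47, 53)
double: tangent at (47, 53): λ = (3·47² + 45)/(2·53) ≡ 23/45. 45⁻¹ ≡ 19 (mod 61), so λ ≡ 23·19 ≡ 10.
  x = λ² - 47 - 47 = 100 - 94 ≡ 6; y = λ·(47 - 6) - 53 ≡ 52. → (6, 52)

(6, 52)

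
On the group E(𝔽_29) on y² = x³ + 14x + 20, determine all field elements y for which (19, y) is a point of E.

x³ + 14x + 20 = 7145 ≡ 11 (mod 29).
11 is a non-residue mod 29; no y exists.

none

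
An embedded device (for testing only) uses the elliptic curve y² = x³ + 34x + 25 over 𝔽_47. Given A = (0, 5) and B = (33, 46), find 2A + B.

First 2A:
Repeated addition: build up to 2A.
2A: tangent at (0, 5): λ = (3·0² + 34)/(2·5) ≡ 34/10. 10⁻¹ ≡ 33 (mod 47), so λ ≡ 34·33 ≡ 41.
  x = λ² - 0 - 0 = 1681 - 0 ≡ 36; y = λ·(0 - 36) - 5 ≡ 23. → (36, 23)
2A = (36, 23).
Finally 2A + B:
(36, 23) + (33, 46). λ = (46 - 23)/(33 - 36) ≡ 23/44 mod 47. 44⁻¹ ≡ 31 (mod 47) since 44·31 = 1364 ≡ 1, so λ ≡ 8.
  x = λ² - 36 - 33 = 64 - 69 ≡ 42; y = λ·(36 - 42) - 23 ≡ 23. → (42, 23)

(42, 23)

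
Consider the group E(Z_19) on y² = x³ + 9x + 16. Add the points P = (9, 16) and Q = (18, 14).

(9, 16) + (18, 14). λ = (14 - 16)/(18 - 9) ≡ 17/9 mod 19. 9⁻¹ ≡ 17 (mod 19) since 9·17 = 153 ≡ 1, so λ ≡ 4.
  x = λ² - 9 - 18 = 16 - 27 ≡ 8; y = λ·(9 - 8) - 16 ≡ 7. → (8, 7)

(8, 7)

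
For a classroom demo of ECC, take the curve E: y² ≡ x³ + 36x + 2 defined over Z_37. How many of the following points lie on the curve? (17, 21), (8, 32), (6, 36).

1

(17, 21): 21² ≡ 34, rhs ≡ 14 → off.
(8, 32): 32² ≡ 25, rhs ≡ 25 → on.
(6, 36): 36² ≡ 1, rhs ≡ 27 → off.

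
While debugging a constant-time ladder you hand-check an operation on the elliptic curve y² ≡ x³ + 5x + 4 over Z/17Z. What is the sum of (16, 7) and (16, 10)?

The two points share x = 16 and their y-coordinates satisfy 7 + 10 ≡ 0 (mod 17), so they are inverses. Their sum is O.

O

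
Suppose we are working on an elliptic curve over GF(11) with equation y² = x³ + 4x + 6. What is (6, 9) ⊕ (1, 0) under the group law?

(6, 9) + (1, 0). λ = (0 - 9)/(1 - 6) ≡ 2/6 mod 11. 6⁻¹ ≡ 2 (mod 11) since 6·2 = 12 ≡ 1, so λ ≡ 4.
  x = λ² - 6 - 1 = 16 - 7 ≡ 9; y = λ·(6 - 9) - 9 ≡ 1. → (9, 1)

(9, 1)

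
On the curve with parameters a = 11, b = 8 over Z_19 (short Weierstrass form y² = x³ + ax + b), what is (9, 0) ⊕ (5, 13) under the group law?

(12, 5)

(9, 0) + (5, 13). λ = (13 - 0)/(5 - 9) ≡ 13/15 mod 19. 15⁻¹ ≡ 14 (mod 19), so λ ≡ 11.
  x = λ² - 9 - 5 = 121 - 14 ≡ 12; y = λ·(9 - 12) - 0 ≡ 5. → (12, 5)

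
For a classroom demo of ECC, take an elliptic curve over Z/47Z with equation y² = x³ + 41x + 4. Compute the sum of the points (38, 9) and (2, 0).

(10, 45)

(38, 9) + (2, 0). λ = (0 - 9)/(2 - 38) ≡ 38/11 mod 47. 11⁻¹ ≡ 30 (mod 47) since 11·30 = 330 ≡ 1, so λ ≡ 12.
  x = λ² - 38 - 2 = 144 - 40 ≡ 10; y = λ·(38 - 10) - 9 ≡ 45. → (10, 45)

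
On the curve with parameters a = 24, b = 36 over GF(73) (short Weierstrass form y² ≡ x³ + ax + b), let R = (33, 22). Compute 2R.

tangent at (33, 22): λ = (3·33² + 24)/(2·22) ≡ 6/44. 44⁻¹ ≡ 5 (mod 73), so λ ≡ 6·5 ≡ 30.
  x = λ² - 33 - 33 = 900 - 66 ≡ 31; y = λ·(33 - 31) - 22 ≡ 38. → (31, 38)

(31, 38)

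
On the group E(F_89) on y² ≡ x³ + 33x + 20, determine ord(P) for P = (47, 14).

5

2P: tangent at (47, 14): λ = (3·47² + 33)/(2·14) ≡ 74/28. 28⁻¹ ≡ 35 (mod 89) since 28·35 = 980 ≡ 1, so λ ≡ 74·35 ≡ 9.
  x = λ² - 47 - 47 = 81 - 94 ≡ 76; y = λ·(47 - 76) - 14 ≡ 81. → (76, 81)
3P: (76, 81) + (47, 14). λ = (14 - 81)/(47 - 76) ≡ 22/60 mod 89. 60⁻¹ ≡ 46 (mod 89) since 60·46 = 2760 ≡ 1, so λ ≡ 33.
  x = λ² - 76 - 47 = 1089 - 123 ≡ 76; y = λ·(76 - 76) - 81 ≡ 8. → (76, 8)
4P: (76, 8) + (47, 14). λ = (14 - 8)/(47 - 76) ≡ 6/60 mod 89. 60⁻¹ ≡ 46 (mod 89), so λ ≡ 9.
  x = λ² - 76 - 47 = 81 - 123 ≡ 47; y = λ·(76 - 47) - 8 ≡ 75. → (47, 75)
5P: (47, 75) + (47, 14): same x and y₁ ≡ -y₂, so the sum is ∞.
5P = ∞, so the order is 5.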